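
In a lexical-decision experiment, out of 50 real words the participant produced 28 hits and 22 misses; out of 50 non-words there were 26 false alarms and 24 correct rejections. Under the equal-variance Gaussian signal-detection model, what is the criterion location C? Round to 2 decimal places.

H = 28/50 = 0.5600
FA = 26/50 = 0.5200
z(0.5600) = 0.151, z(0.5200) = 0.050
c = −½·[z(H) + z(FA)] = −0.5 × (0.151 + 0.050) = -0.1005

C = -0.10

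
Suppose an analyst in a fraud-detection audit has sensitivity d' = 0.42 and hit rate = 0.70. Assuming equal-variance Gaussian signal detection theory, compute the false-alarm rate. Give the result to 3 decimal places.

false-alarm rate = 0.542

z(hit rate) = z(0.70) = 0.5244
z(FA) = z(H) − d' = 0.5244 − 0.42 = 0.1044
false-alarm rate = Φ(0.1044) = 0.5416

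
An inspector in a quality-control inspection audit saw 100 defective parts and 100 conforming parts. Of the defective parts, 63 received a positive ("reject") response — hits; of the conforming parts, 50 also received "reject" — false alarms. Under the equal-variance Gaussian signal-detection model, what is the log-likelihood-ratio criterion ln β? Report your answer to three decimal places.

H = 63/100 = 0.6300
FA = 50/100 = 0.5000
Φ⁻¹(0.6300) = 0.3319, Φ⁻¹(0.5000) = 0.0000
ln β = −½·[z(H)² − z(FA)²] = −0.5 × (0.1102 − 0.0000) = -0.0551

ln β = -0.055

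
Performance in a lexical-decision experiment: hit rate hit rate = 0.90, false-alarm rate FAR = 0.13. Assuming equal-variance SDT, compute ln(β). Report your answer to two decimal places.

ln β = -0.19

z(0.90) = 1.282, z(0.13) = -1.126
ln β = −½·[z(H)² − z(FA)²] = −0.5 × (1.644 − 1.268) = -0.188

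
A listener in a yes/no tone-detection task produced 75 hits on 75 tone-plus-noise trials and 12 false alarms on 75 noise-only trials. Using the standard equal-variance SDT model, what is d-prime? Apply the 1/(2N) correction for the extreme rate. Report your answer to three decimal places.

d-prime = 3.469

The hit rate is 75/75 = 1, so apply the 1/(2N) correction: H → 1 − 1/(2·75) = 0.99333.
z(H) = z(0.99333) = 2.4746
z(FA) = z(0.16000) = -0.9945
d' = 2.4746 − (-0.9945) = 3.4691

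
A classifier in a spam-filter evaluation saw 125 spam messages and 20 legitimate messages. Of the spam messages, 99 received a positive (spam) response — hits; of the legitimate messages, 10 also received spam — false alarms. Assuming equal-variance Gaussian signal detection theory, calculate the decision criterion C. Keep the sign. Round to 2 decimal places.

C = -0.41

H = 99/125 = 0.7920
FA = 10/20 = 0.5000
z(H) = z(0.7920) = 0.813
z(FA) = z(0.5000) = 0.000
c = −½·[z(H) + z(FA)] = −0.5 × (0.813 + 0.000) = -0.4065
c < 0: the classifier has a liberal response bias.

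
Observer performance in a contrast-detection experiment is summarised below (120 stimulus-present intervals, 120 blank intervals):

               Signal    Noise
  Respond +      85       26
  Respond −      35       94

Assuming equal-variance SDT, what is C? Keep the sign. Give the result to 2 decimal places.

H = 85/120 = 0.7083
FA = 26/120 = 0.2167
z(H) = z(0.7083) = 0.5484
z(FA) = z(0.2167) = -0.7834
c = −½·[z(H) + z(FA)] = −0.5 × (0.5484 + (-0.7834)) = 0.1175
c > 0: the observer has a conservative response bias.

C = 0.12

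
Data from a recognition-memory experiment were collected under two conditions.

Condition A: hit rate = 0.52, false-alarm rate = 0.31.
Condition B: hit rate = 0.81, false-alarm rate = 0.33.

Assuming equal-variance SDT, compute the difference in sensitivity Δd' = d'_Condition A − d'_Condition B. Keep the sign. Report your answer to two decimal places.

Condition A: z(0.52) = 0.050, z(0.31) = -0.496, d' = 0.546
Condition B: z(0.81) = 0.878, z(0.33) = -0.440, d' = 1.318
Δd' = d'_Condition A − d'_Condition B = 0.546 − 1.318 = -0.772
Condition B has the higher sensitivity.

Δd' = -0.77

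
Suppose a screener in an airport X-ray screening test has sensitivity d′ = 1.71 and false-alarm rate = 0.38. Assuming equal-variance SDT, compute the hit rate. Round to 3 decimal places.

z(false-alarm rate) = z(0.38) = -0.3055
z(H) = z(FA) + d' = -0.3055 + 1.71 = 1.4045
hit rate = Φ(1.4045) = 0.9199

hit rate = 0.920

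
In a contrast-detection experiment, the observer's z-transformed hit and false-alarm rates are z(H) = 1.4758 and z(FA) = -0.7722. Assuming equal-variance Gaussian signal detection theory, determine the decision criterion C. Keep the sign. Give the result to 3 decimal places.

c = −½·[z(H) + z(FA)] = −½·(1.4758 + (-0.7722)) = -0.3518
c < 0: the observer has a liberal response bias.

C = -0.352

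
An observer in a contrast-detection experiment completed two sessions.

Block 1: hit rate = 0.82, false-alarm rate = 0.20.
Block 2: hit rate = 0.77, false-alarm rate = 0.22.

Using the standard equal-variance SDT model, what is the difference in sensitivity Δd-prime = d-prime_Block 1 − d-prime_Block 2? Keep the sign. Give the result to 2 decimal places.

Block 1: z(0.82) = 0.915, z(0.20) = -0.842, d' = 1.757
Block 2: z(0.77) = 0.739, z(0.22) = -0.772, d' = 1.511
Δd' = d'_Block 1 − d'_Block 2 = 1.757 − 1.511 = 0.246
Block 1 has the higher sensitivity.

Δd-prime = 0.25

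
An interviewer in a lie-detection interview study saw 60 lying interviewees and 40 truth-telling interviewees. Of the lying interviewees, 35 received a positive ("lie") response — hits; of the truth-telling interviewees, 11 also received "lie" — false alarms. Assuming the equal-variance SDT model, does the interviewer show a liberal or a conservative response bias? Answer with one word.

z(H) = 0.210, z(FA) = -0.598
c = −½·(z(H) + z(FA)) = 0.194
c > 0 → conservative criterion (biased toward responding “no”).

conservative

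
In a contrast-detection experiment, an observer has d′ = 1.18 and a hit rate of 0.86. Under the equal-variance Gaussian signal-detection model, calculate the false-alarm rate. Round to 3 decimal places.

z(hit rate) = z(0.86) = 1.0803
z(FA) = z(H) − d' = 1.0803 − 1.18 = -0.0997
false-alarm rate = Φ(-0.0997) = 0.4603

false-alarm rate = 0.460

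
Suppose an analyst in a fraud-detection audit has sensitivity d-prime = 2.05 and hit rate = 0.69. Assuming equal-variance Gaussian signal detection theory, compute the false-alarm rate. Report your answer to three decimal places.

false-alarm rate = 0.060

z(hit rate) = z(0.69) = 0.4959
z(FA) = z(H) − d' = 0.4959 − 2.05 = -1.5541
false-alarm rate = Φ(-1.5541) = 0.0601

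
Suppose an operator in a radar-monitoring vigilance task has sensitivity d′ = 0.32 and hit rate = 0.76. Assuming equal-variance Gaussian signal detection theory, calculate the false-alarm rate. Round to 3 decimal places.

z(hit rate) = z(0.76) = 0.7063
z(FA) = z(H) − d' = 0.7063 − 0.32 = 0.3863
false-alarm rate = Φ(0.3863) = 0.6504

false-alarm rate = 0.650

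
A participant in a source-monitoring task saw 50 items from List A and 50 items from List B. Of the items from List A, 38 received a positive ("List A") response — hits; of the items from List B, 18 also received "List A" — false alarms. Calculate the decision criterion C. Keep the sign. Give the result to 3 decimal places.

C = -0.174

H = 38/50 = 0.7600
FA = 18/50 = 0.3600
z(0.7600) = 0.7063, z(0.3600) = -0.3585
c = −½·[z(H) + z(FA)] = −0.5 × (0.7063 + (-0.3585)) = -0.1739
c < 0: the participant has a liberal response bias.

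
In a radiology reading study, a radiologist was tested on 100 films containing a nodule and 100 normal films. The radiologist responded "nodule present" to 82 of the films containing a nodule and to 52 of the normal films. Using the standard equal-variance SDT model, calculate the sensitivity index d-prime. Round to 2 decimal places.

H = 82/100 = 0.8200
FA = 52/100 = 0.5200
z(H) = z(0.8200) = 0.9154
z(FA) = z(0.5200) = 0.0502
d' = z(H) − z(FA) = 0.9154 − 0.0502 = 0.8652

d-prime = 0.87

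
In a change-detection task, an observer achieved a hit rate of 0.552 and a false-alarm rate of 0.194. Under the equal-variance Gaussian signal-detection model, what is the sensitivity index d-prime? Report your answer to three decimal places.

Φ⁻¹(H) = Φ⁻¹(0.552) = 0.1307
Φ⁻¹(FA) = Φ⁻¹(0.194) = -0.8633
d' = z(H) − z(FA) = 0.1307 − (-0.8633) = 0.9940

d-prime = 0.994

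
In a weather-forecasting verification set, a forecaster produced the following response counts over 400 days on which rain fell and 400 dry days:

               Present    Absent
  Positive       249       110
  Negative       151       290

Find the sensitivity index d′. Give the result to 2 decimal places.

d′ = 0.91

H = 249/400 = 0.6225
FA = 110/400 = 0.2750
z(H) = z(0.6225) = 0.3121
z(FA) = z(0.2750) = -0.5978
d' = z(H) − z(FA) = 0.3121 − (-0.5978) = 0.9099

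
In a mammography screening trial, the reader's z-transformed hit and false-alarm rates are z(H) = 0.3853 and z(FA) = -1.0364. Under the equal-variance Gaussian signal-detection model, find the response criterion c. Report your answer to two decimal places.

c = −½·[z(H) + z(FA)] = −½·(0.3853 + (-1.0364)) = 0.32555
c > 0: the reader has a conservative response bias.

c = 0.33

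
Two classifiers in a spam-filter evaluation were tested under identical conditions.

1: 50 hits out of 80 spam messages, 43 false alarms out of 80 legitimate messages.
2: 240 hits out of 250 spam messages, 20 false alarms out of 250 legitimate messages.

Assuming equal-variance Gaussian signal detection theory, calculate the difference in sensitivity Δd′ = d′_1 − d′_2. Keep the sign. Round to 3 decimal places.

Δd′ = -2.931

1: z(0.6250) = 0.3186, z(0.5375) = 0.0941, d' = 0.2245
2: z(0.9600) = 1.7507, z(0.0800) = -1.4051, d' = 3.1558
Δd' = d'_1 − d'_2 = 0.2245 − 3.1558 = -2.9313
2 has the higher sensitivity.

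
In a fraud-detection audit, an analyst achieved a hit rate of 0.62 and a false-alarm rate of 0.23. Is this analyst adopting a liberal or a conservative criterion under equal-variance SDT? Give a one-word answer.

conservative

z(H) = 0.305, z(FA) = -0.739
c = −½·(z(H) + z(FA)) = 0.217
c > 0 → conservative criterion (biased toward responding “no”).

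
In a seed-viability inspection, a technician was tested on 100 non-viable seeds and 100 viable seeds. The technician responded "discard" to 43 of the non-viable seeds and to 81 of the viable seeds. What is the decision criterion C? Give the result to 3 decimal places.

H = 43/100 = 0.4300
FA = 81/100 = 0.8100
z(H) = -0.1764
z(FA) = 0.8779
c = −½·[z(H) + z(FA)] = −0.5 × (-0.1764 + 0.8779) = -0.35075

C = -0.351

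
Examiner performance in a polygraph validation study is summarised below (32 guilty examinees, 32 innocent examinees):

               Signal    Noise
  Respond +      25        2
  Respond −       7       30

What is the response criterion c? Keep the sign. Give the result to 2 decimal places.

H = 25/32 = 0.7812
FA = 2/32 = 0.0625
z(H) = z(0.7812) = 0.776
z(FA) = z(0.0625) = -1.534
c = −½·[z(H) + z(FA)] = −0.5 × (0.776 + (-1.534)) = 0.379
c > 0: the examiner has a conservative response bias.

c = 0.38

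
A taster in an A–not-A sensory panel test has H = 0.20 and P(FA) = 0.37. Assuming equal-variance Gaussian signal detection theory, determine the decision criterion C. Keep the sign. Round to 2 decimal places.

z(H) = -0.8416
z(FA) = -0.3319
c = −½·[z(H) + z(FA)] = −0.5 × (-0.8416 + (-0.3319)) = 0.58675
c > 0: the taster has a conservative response bias.

C = 0.59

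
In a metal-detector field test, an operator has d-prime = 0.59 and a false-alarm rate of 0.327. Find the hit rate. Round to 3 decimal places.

z(false-alarm rate) = z(0.327) = -0.4482
z(H) = z(FA) + d' = -0.4482 + 0.59 = 0.1418
hit rate = Φ(0.1418) = 0.5564

hit rate = 0.556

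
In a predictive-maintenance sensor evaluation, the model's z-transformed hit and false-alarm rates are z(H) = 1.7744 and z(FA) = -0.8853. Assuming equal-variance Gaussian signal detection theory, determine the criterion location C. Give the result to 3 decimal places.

c = −½·[z(H) + z(FA)] = −½·(1.7744 + (-0.8853)) = -0.44455

C = -0.445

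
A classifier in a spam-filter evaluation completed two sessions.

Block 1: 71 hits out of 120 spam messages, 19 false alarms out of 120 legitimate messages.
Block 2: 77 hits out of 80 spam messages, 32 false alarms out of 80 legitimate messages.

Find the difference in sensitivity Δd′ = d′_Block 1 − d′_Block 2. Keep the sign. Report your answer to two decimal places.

Block 1: z(0.5917) = 0.232, z(0.1583) = -1.001, d' = 1.233
Block 2: z(0.9625) = 1.780, z(0.4000) = -0.253, d' = 2.033
Δd' = d'_Block 1 − d'_Block 2 = 1.233 − 2.033 = -0.800
Block 2 has the higher sensitivity.

Δd′ = -0.80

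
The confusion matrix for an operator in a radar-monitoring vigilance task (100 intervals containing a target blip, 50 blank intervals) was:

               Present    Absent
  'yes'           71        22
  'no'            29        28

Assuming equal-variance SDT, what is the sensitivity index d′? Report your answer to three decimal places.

H = 71/100 = 0.7100
FA = 22/50 = 0.4400
Φ⁻¹(H) = 0.5534
Φ⁻¹(FA) = -0.1510
d' = z(H) − z(FA) = 0.5534 − (-0.1510) = 0.7044

d′ = 0.704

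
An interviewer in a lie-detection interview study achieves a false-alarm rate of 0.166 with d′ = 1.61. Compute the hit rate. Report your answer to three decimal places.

hit rate = 0.739

z(false-alarm rate) = z(0.166) = -0.9701
z(H) = z(FA) + d' = -0.9701 + 1.61 = 0.6399
hit rate = Φ(0.6399) = 0.7389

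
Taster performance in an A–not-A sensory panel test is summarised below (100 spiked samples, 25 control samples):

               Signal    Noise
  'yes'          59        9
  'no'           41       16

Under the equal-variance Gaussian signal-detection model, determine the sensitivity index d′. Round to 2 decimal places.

H = 59/100 = 0.5900
FA = 9/25 = 0.3600
z(0.5900) = 0.2275, z(0.3600) = -0.3585
d' = z(H) − z(FA) = 0.2275 − (-0.3585) = 0.5860

d′ = 0.59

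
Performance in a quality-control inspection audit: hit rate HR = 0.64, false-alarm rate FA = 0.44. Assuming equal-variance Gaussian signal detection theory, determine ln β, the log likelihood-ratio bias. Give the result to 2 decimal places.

ln β = -0.05

z(0.64) = 0.358, z(0.44) = -0.151
ln β = −½·[z(H)² − z(FA)²] = −0.5 × (0.128 − 0.023) = -0.0525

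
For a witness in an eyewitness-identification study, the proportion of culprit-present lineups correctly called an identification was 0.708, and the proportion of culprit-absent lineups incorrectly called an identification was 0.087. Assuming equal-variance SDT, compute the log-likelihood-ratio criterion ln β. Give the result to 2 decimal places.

Φ⁻¹(H) = 0.548
Φ⁻¹(FA) = -1.359
ln β = −½·[z(H)² − z(FA)²] = −0.5 × (0.300 − 1.847) = 0.7735

ln β = 0.77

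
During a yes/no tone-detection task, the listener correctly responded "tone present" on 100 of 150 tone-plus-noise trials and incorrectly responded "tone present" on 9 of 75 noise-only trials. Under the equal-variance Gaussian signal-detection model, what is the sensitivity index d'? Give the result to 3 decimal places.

d' = 1.606

H = 100/150 = 0.6667
FA = 9/75 = 0.1200
z(H) = z(0.6667) = 0.4308
z(FA) = z(0.1200) = -1.1750
d' = z(H) − z(FA) = 0.4308 − (-1.1750) = 1.6058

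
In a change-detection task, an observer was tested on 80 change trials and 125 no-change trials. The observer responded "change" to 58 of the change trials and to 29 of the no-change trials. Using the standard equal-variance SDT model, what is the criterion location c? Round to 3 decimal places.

c = 0.067

H = 58/80 = 0.7250
FA = 29/125 = 0.2320
Φ⁻¹(H) = Φ⁻¹(0.7250) = 0.5978
Φ⁻¹(FA) = Φ⁻¹(0.2320) = -0.7323
c = −½·[z(H) + z(FA)] = −0.5 × (0.5978 + (-0.7323)) = 0.06725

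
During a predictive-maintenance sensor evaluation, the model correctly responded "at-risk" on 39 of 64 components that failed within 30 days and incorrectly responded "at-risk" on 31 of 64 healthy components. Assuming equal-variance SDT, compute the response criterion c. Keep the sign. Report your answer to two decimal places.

c = -0.12

H = 39/64 = 0.6094
FA = 31/64 = 0.4844
Φ⁻¹(H) = Φ⁻¹(0.6094) = 0.278
Φ⁻¹(FA) = Φ⁻¹(0.4844) = -0.039
c = −½·[z(H) + z(FA)] = −0.5 × (0.278 + (-0.039)) = -0.1195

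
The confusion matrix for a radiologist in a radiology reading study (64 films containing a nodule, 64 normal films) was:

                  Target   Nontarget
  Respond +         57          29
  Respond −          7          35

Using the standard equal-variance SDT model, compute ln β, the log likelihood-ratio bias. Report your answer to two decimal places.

ln β = -0.75

H = 57/64 = 0.8906
FA = 29/64 = 0.4531
z(H) = z(0.8906) = 1.230
z(FA) = z(0.4531) = -0.118
ln β = −½·[z(H)² − z(FA)²] = −0.5 × (1.513 − 0.014) = -0.7495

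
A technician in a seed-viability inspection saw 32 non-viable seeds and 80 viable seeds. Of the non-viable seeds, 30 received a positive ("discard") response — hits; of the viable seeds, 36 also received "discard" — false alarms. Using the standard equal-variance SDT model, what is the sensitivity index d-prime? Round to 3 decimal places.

d-prime = 1.660

H = 30/32 = 0.9375
FA = 36/80 = 0.4500
z(H) = z(0.9375) = 1.5341
z(FA) = z(0.4500) = -0.1257
d' = z(H) − z(FA) = 1.5341 − (-0.1257) = 1.6598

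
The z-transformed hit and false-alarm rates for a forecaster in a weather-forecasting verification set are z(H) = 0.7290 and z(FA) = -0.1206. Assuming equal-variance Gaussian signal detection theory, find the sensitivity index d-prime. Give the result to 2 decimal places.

d' = z(H) − z(FA) = 0.7290 − (-0.1206) = 0.8496

d-prime = 0.85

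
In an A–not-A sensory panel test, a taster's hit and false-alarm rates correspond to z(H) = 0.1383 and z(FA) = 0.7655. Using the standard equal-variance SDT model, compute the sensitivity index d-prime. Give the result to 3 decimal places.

d-prime = -0.627

d' = z(H) − z(FA) = 0.1383 − 0.7655 = -0.6272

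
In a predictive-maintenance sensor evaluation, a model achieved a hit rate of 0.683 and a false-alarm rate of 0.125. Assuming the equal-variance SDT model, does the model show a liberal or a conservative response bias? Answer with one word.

z(H) = 0.476, z(FA) = -1.150
c = −½·(z(H) + z(FA)) = 0.337
c > 0 → conservative criterion (biased toward responding “no”).

conservative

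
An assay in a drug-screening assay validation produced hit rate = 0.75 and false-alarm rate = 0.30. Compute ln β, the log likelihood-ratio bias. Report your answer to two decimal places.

ln β = -0.09

z(H) = z(0.75) = 0.674
z(FA) = z(0.30) = -0.524
ln β = −½·[z(H)² − z(FA)²] = −0.5 × (0.454 − 0.275) = -0.0895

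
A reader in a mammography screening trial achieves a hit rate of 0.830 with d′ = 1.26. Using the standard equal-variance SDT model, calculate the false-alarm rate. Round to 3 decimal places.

false-alarm rate = 0.380

z(hit rate) = z(0.830) = 0.9542
z(FA) = z(H) − d' = 0.9542 − 1.26 = -0.3058
false-alarm rate = Φ(-0.3058) = 0.3799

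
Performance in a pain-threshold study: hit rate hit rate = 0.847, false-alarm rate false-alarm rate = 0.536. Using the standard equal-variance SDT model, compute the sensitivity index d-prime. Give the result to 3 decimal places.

Φ⁻¹(H) = Φ⁻¹(0.847) = 1.0237
Φ⁻¹(FA) = Φ⁻¹(0.536) = 0.0904
d' = z(H) − z(FA) = 1.0237 − 0.0904 = 0.9333

d-prime = 0.933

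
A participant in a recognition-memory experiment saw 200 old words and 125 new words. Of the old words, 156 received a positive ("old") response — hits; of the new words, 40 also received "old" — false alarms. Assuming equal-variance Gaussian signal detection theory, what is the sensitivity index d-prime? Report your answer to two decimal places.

d-prime = 1.24

H = 156/200 = 0.7800
FA = 40/125 = 0.3200
Φ⁻¹(H) = 0.772
Φ⁻¹(FA) = -0.468
d' = z(H) − z(FA) = 0.772 − (-0.468) = 1.240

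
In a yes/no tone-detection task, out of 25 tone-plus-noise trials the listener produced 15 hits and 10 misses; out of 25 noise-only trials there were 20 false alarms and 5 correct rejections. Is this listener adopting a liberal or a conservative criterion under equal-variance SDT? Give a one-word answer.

liberal

z(H) = 0.253, z(FA) = 0.842
c = −½·(z(H) + z(FA)) = -0.5475
c < 0 → liberal criterion (biased toward responding “yes”).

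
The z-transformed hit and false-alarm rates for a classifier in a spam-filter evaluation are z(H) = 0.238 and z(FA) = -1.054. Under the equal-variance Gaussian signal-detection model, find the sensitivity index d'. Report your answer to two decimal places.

d' = z(H) − z(FA) = 0.238 − (-1.054) = 1.292

d' = 1.29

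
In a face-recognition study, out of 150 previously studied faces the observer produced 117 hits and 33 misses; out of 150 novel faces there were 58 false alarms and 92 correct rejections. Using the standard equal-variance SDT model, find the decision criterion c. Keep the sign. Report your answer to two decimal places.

c = -0.24

H = 117/150 = 0.7800
FA = 58/150 = 0.3867
Φ⁻¹(0.7800) = 0.772, Φ⁻¹(0.3867) = -0.288
c = −½·[z(H) + z(FA)] = −0.5 × (0.772 + (-0.288)) = -0.242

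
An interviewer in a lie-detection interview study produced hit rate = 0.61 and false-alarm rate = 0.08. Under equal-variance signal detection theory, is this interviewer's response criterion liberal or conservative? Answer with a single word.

z(H) = 0.279, z(FA) = -1.405
c = −½·(z(H) + z(FA)) = 0.563
c > 0 → conservative criterion (biased toward responding “no”).

conservative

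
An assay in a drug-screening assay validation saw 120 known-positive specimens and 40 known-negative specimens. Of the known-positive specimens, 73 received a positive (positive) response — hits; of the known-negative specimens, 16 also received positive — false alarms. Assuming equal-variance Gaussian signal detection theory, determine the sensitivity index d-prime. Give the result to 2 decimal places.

d-prime = 0.53

H = 73/120 = 0.6083
FA = 16/40 = 0.4000
z(H) = z(0.6083) = 0.275
z(FA) = z(0.4000) = -0.253
d' = z(H) − z(FA) = 0.275 − (-0.253) = 0.528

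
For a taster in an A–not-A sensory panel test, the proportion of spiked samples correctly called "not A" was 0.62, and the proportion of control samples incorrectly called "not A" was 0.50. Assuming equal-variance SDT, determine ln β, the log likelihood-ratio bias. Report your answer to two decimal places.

z(H) = z(0.62) = 0.305
z(FA) = z(0.50) = 0.000
ln β = −½·[z(H)² − z(FA)²] = −0.5 × (0.093 − 0.000) = -0.0465

ln β = -0.05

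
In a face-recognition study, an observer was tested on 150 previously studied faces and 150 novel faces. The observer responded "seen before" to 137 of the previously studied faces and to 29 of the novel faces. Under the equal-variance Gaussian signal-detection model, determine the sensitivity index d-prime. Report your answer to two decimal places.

d-prime = 2.23

H = 137/150 = 0.9133
FA = 29/150 = 0.1933
Φ⁻¹(H) = Φ⁻¹(0.9133) = 1.361
Φ⁻¹(FA) = Φ⁻¹(0.1933) = -0.866
d' = z(H) − z(FA) = 1.361 − (-0.866) = 2.227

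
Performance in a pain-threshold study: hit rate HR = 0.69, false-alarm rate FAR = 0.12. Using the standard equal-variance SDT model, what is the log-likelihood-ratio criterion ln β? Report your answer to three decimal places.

Φ⁻¹(H) = 0.4959
Φ⁻¹(FA) = -1.1750
ln β = −½·[z(H)² − z(FA)²] = −0.5 × (0.2459 − 1.3806) = 0.56735

ln β = 0.567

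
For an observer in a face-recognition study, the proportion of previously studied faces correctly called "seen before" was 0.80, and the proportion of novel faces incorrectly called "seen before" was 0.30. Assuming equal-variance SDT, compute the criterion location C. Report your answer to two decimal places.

z(0.80) = 0.8416, z(0.30) = -0.5244
c = −½·[z(H) + z(FA)] = −0.5 × (0.8416 + (-0.5244)) = -0.1586
c < 0: the observer has a liberal response bias.

C = -0.16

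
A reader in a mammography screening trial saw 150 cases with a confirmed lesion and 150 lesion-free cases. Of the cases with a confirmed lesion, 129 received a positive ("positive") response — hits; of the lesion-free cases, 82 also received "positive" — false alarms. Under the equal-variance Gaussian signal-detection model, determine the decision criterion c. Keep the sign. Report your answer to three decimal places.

c = -0.599

H = 129/150 = 0.8600
FA = 82/150 = 0.5467
z(H) = z(0.8600) = 1.0803
z(FA) = z(0.5467) = 0.1173
c = −½·[z(H) + z(FA)] = −0.5 × (1.0803 + 0.1173) = -0.5988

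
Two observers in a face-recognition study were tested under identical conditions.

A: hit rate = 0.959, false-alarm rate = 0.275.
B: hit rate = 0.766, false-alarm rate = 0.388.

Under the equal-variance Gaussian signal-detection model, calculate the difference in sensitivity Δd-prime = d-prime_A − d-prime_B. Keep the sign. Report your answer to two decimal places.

A: z(0.959) = 1.739, z(0.275) = -0.598, d' = 2.337
B: z(0.766) = 0.726, z(0.388) = -0.285, d' = 1.011
Δd' = d'_A − d'_B = 2.337 − 1.011 = 1.326
A has the higher sensitivity.

Δd-prime = 1.33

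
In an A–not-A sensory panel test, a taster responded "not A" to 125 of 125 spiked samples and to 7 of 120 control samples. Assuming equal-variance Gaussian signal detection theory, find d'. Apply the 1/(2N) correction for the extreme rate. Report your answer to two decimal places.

The hit rate is 125/125 = 1, so apply the 1/(2N) correction: H → 1 − 1/(2·125) = 0.99600.
z(H) = z(0.99600) = 2.652
z(FA) = z(0.05833) = -1.569
d' = 2.652 − (-1.569) = 4.221

d' = 4.22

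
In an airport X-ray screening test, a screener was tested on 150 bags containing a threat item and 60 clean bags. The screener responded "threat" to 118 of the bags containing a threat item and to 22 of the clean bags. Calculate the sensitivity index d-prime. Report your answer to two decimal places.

H = 118/150 = 0.7867
FA = 22/60 = 0.3667
Φ⁻¹(H) = 0.795
Φ⁻¹(FA) = -0.341
d' = z(H) − z(FA) = 0.795 − (-0.341) = 1.136

d-prime = 1.14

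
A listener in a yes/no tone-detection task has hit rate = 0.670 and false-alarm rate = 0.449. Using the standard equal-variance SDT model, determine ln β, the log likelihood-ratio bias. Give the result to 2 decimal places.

Φ⁻¹(H) = 0.440
Φ⁻¹(FA) = -0.128
ln β = −½·[z(H)² − z(FA)²] = −0.5 × (0.194 − 0.016) = -0.089

ln β = -0.09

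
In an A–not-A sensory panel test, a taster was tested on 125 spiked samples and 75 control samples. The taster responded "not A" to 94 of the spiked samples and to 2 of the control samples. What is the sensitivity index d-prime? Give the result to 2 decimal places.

d-prime = 2.61

H = 94/125 = 0.7520
FA = 2/75 = 0.0267
z(0.7520) = 0.681, z(0.0267) = -1.932
d' = z(H) − z(FA) = 0.681 − (-1.932) = 2.613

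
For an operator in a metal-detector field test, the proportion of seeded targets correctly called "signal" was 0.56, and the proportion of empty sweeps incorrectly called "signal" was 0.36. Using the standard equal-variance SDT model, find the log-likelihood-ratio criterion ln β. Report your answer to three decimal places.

ln β = 0.053

z(0.56) = 0.1510, z(0.36) = -0.3585
ln β = −½·[z(H)² − z(FA)²] = −0.5 × (0.0228 − 0.1285) = 0.05285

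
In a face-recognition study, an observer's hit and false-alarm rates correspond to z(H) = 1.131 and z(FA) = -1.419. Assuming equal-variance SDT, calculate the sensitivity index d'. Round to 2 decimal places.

d' = z(H) − z(FA) = 1.131 − (-1.419) = 2.550

d' = 2.55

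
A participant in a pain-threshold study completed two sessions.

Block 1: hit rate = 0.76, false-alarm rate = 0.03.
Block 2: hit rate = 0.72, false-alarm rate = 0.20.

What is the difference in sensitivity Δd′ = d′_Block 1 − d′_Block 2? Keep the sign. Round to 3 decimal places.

Block 1: z(0.76) = 0.7063, z(0.03) = -1.8808, d' = 2.5871
Block 2: z(0.72) = 0.5828, z(0.20) = -0.8416, d' = 1.4244
Δd' = d'_Block 1 − d'_Block 2 = 2.5871 − 1.4244 = 1.1627
Block 1 has the higher sensitivity.

Δd′ = 1.163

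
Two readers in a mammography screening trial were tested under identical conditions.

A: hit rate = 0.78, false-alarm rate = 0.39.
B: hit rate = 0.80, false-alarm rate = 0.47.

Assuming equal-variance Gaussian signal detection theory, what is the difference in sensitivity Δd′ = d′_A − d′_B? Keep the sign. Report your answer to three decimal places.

Δd′ = 0.135

A: z(0.78) = 0.7722, z(0.39) = -0.2793, d' = 1.0515
B: z(0.80) = 0.8416, z(0.47) = -0.0753, d' = 0.9169
Δd' = d'_A − d'_B = 1.0515 − 0.9169 = 0.1346
A has the higher sensitivity.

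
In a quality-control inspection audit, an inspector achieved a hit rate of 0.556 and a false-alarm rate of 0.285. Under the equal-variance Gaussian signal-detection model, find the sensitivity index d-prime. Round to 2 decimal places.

z(0.556) = 0.1408, z(0.285) = -0.5681
d' = z(H) − z(FA) = 0.1408 − (-0.5681) = 0.7089

d-prime = 0.71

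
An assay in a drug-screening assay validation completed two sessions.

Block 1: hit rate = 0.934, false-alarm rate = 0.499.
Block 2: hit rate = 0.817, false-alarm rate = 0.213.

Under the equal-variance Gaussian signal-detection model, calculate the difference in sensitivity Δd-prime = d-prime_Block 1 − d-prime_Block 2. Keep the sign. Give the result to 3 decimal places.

Δd-prime = -0.191

Block 1: z(0.934) = 1.5063, z(0.499) = -0.0025, d' = 1.5088
Block 2: z(0.817) = 0.9040, z(0.213) = -0.7961, d' = 1.7001
Δd' = d'_Block 1 − d'_Block 2 = 1.5088 − 1.7001 = -0.1913
Block 2 has the higher sensitivity.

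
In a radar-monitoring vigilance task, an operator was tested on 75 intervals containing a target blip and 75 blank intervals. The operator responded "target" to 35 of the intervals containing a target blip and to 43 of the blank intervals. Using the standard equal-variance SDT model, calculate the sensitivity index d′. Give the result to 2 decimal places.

H = 35/75 = 0.4667
FA = 43/75 = 0.5733
z(H) = -0.084
z(FA) = 0.185
d' = z(H) − z(FA) = -0.084 − 0.185 = -0.269

d′ = -0.27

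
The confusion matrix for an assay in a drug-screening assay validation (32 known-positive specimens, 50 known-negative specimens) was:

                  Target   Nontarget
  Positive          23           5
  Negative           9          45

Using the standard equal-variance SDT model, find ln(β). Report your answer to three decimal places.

ln β = 0.653

H = 23/32 = 0.7188
FA = 5/50 = 0.1000
z(H) = 0.5793
z(FA) = -1.2816
ln β = −½·[z(H)² − z(FA)²] = −0.5 × (0.3356 − 1.6425) = 0.65345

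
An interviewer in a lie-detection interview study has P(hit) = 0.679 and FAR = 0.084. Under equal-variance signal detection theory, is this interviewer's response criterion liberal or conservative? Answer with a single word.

conservative

z(H) = 0.465, z(FA) = -1.379
c = −½·(z(H) + z(FA)) = 0.457
c > 0 → conservative criterion (biased toward responding “no”).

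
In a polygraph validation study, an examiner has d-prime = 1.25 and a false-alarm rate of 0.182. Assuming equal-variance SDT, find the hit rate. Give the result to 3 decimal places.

hit rate = 0.634

z(false-alarm rate) = z(0.182) = -0.9078
z(H) = z(FA) + d' = -0.9078 + 1.25 = 0.3422
hit rate = Φ(0.3422) = 0.6339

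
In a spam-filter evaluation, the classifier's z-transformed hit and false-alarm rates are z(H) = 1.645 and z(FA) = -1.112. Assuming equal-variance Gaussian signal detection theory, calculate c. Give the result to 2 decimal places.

c = -0.27

c = −½·[z(H) + z(FA)] = −½·(1.645 + (-1.112)) = -0.2665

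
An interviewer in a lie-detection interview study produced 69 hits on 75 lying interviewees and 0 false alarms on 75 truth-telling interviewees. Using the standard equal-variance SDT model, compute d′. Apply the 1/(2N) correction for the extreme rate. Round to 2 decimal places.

d′ = 3.88

The false-alarm rate is 0/75 = 0, so apply the 1/(2N) correction: FA → 1/(2·75) = 0.00667.
z(H) = z(0.92000) = 1.405
z(FA) = z(0.00667) = -2.475
d' = 1.405 − (-2.475) = 3.880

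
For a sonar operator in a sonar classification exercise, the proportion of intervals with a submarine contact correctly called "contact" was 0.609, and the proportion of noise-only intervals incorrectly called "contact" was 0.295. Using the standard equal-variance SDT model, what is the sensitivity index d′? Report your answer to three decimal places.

d′ = 0.816

z(H) = z(0.609) = 0.2767
z(FA) = z(0.295) = -0.5388
d' = z(H) − z(FA) = 0.2767 − (-0.5388) = 0.8155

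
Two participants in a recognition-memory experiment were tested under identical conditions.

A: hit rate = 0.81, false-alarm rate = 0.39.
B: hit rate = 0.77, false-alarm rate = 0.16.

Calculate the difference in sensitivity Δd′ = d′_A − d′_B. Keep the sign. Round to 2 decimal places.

A: z(0.81) = 0.878, z(0.39) = -0.279, d' = 1.157
B: z(0.77) = 0.739, z(0.16) = -0.994, d' = 1.733
Δd' = d'_A − d'_B = 1.157 − 1.733 = -0.576
B has the higher sensitivity.

Δd′ = -0.58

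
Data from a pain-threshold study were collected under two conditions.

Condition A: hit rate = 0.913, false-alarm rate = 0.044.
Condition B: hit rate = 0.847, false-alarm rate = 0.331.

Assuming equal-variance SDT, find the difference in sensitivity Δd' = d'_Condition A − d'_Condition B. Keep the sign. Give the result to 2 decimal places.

Condition A: z(0.913) = 1.359, z(0.044) = -1.706, d' = 3.065
Condition B: z(0.847) = 1.024, z(0.331) = -0.437, d' = 1.461
Δd' = d'_Condition A − d'_Condition B = 3.065 − 1.461 = 1.604
Condition A has the higher sensitivity.

Δd' = 1.60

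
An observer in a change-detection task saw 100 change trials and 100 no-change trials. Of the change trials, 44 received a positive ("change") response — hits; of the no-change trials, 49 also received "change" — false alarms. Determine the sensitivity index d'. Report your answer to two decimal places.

H = 44/100 = 0.4400
FA = 49/100 = 0.4900
z(H) = z(0.4400) = -0.151
z(FA) = z(0.4900) = -0.025
d' = z(H) − z(FA) = -0.151 − (-0.025) = -0.126

d' = -0.13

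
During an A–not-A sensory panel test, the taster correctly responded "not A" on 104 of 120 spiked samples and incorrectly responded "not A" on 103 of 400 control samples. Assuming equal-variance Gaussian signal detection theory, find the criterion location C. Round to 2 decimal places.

C = -0.23

H = 104/120 = 0.8667
FA = 103/400 = 0.2575
Φ⁻¹(H) = 1.1109
Φ⁻¹(FA) = -0.6511
c = −½·[z(H) + z(FA)] = −0.5 × (1.1109 + (-0.6511)) = -0.2299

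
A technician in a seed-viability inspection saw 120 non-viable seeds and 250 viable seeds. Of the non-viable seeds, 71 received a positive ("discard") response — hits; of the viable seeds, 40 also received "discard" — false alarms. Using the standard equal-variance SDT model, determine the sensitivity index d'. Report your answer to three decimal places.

d' = 1.226

H = 71/120 = 0.5917
FA = 40/250 = 0.1600
z(H) = 0.2319
z(FA) = -0.9945
d' = z(H) − z(FA) = 0.2319 − (-0.9945) = 1.2264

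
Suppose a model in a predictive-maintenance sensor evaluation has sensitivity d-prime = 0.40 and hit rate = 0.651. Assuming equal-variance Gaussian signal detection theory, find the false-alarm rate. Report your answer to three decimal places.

z(hit rate) = z(0.651) = 0.3880
z(FA) = z(H) − d' = 0.3880 − 0.40 = -0.0120
false-alarm rate = Φ(-0.0120) = 0.4952

false-alarm rate = 0.495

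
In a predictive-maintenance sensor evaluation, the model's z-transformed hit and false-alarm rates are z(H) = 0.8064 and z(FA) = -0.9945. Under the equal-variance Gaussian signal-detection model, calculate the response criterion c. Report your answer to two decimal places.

c = −½·[z(H) + z(FA)] = −½·(0.8064 + (-0.9945)) = 0.09405

c = 0.09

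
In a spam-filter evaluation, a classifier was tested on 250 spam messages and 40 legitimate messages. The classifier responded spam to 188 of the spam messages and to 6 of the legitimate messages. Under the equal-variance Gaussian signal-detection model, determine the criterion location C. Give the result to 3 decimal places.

C = 0.178

H = 188/250 = 0.7520
FA = 6/40 = 0.1500
z(H) = z(0.7520) = 0.6808
z(FA) = z(0.1500) = -1.0364
c = −½·[z(H) + z(FA)] = −0.5 × (0.6808 + (-1.0364)) = 0.1778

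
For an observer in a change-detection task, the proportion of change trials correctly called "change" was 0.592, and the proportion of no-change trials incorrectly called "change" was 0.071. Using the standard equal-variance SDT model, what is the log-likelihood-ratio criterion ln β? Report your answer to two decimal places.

Φ⁻¹(H) = Φ⁻¹(0.592) = 0.233
Φ⁻¹(FA) = Φ⁻¹(0.071) = -1.468
ln β = −½·[z(H)² − z(FA)²] = −0.5 × (0.054 − 2.155) = 1.0505

ln β = 1.05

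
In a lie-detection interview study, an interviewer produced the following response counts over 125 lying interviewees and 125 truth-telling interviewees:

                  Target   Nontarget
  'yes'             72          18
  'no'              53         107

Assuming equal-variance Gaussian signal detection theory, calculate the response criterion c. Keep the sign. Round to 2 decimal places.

H = 72/125 = 0.5760
FA = 18/125 = 0.1440
Φ⁻¹(H) = 0.1917
Φ⁻¹(FA) = -1.0625
c = −½·[z(H) + z(FA)] = −0.5 × (0.1917 + (-1.0625)) = 0.4354
c > 0: the interviewer has a conservative response bias.

c = 0.44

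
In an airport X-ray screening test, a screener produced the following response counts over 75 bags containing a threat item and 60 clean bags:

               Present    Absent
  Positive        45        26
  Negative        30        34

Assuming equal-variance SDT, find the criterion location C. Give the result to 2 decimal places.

C = -0.04

H = 45/75 = 0.6000
FA = 26/60 = 0.4333
z(H) = z(0.6000) = 0.2533
z(FA) = z(0.4333) = -0.1680
c = −½·[z(H) + z(FA)] = −0.5 × (0.2533 + (-0.1680)) = -0.04265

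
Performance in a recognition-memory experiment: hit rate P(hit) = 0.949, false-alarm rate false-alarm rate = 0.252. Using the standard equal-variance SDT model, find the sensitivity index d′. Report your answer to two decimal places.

Φ⁻¹(0.949) = 1.635, Φ⁻¹(0.252) = -0.668
d' = z(H) − z(FA) = 1.635 − (-0.668) = 2.303

d′ = 2.30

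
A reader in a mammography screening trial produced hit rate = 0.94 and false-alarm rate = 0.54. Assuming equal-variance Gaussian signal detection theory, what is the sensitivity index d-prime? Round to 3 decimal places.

z(0.94) = 1.5548, z(0.54) = 0.1004
d' = z(H) − z(FA) = 1.5548 − 0.1004 = 1.4544

d-prime = 1.454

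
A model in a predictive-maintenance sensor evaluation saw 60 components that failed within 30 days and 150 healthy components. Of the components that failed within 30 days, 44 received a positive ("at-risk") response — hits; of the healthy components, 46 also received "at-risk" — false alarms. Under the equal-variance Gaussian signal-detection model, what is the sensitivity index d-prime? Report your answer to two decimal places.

H = 44/60 = 0.7333
FA = 46/150 = 0.3067
z(H) = z(0.7333) = 0.623
z(FA) = z(0.3067) = -0.505
d' = z(H) − z(FA) = 0.623 − (-0.505) = 1.128

d-prime = 1.13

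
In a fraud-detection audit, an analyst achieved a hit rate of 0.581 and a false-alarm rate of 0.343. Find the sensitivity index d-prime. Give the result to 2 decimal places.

d-prime = 0.61

z(H) = z(0.581) = 0.204
z(FA) = z(0.343) = -0.404
d' = z(H) − z(FA) = 0.204 − (-0.404) = 0.608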